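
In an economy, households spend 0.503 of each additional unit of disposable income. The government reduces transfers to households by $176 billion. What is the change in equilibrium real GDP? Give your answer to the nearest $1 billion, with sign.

The transfer change shifts disposable income by −$176 billion, so first-round consumption changes by c·ΔTR = 0.503 × (−$176 billion) = −$88.528 billion.
Expenditure multiplier = 1/(1 − MPC) = 1/(1 − 0.503) = 1/0.497 ≈ 2.012.
The transfer multiplier is c × k ≈ 1.012, so ΔY = k × (c·ΔTR) = (−$88.528 billion) / 0.497 ≈ −$178 billion.

−$178 billion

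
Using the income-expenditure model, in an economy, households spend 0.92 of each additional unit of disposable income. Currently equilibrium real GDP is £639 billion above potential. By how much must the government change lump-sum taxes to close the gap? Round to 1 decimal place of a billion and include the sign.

+£55.6 billion

Spending multiplier = 1/(1 − MPC) = 1/(1 − 0.92) = 1/0.08 = 12.5.
Tax multiplier = −c·k = −0.92/0.08 = −11.5. Need ΔY = −£639 billion, so ΔT = ΔY/(−c·k) = −(−£639 billion) × 0.08 / 0.92 ≈ +£55.6 billion.
The government should raise lump-sum taxes by £55.6 billion.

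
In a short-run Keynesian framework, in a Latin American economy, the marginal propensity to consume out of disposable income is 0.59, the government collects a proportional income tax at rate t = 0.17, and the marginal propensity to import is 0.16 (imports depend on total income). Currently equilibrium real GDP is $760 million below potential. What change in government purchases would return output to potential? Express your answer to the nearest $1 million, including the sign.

Spending multiplier = 1/(1 − c(1−t) + m) = 1/(1 − 0.59×0.83 + 0.16) = 1/0.6703 ≈ 1.492.
Need ΔY = +$760 million, so ΔG = ΔY/k = (+$760 million) × 0.6703 ≈ +$509 million.
The government should increase government purchases by $509 million.

+$509 million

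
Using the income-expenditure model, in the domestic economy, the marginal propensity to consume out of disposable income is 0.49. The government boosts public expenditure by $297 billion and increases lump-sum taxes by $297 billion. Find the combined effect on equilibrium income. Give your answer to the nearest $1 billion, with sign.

+$297 billion

Expenditure multiplier = 1/(1 − MPC) = 1/(1 − 0.49) = 1/0.51 ≈ 1.961.
ΔG contributes k·ΔG = (+$297 billion) / 0.51 ≈ +$582.4 billion.
ΔT of +$297 billion changes first-round spending by −c·ΔT = −$145.53 billion, contributing k·(−c·ΔT) = (−$145.53 billion) / 0.51 ≈ −$285.4 billion.
With ΔG = ΔT and no other leakages, the balanced-budget multiplier is 1, so ΔY = ΔG = +$297 billion.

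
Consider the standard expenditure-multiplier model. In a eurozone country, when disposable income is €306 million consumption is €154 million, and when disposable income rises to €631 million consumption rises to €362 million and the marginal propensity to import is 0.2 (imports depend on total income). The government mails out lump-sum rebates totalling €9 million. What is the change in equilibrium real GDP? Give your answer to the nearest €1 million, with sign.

MPC = ΔC/ΔYd = (362 − 154)/(631 − 306) = 208/325 = 0.64.
A lump-sum tax change of −€9 million shifts disposable income by +€9 million; first-round consumption changes by −c × ΔT = −0.64 × (−€9 million) = +€5.76 million.
Expenditure multiplier = 1/(1 − c + m) = 1/(1 − 0.64 + 0.2) = 1/0.56 ≈ 1.786.
The tax multiplier is −c × k ≈ −1.143, so ΔY = k × (−c·ΔT) = (+€5.76 million) / 0.56 ≈ +€10 million.

+€10 million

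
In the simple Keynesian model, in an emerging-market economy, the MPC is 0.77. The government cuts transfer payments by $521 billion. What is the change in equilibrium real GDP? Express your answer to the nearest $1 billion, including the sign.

−$1,744 billion

The transfer change shifts disposable income by −$521 billion, so first-round consumption changes by c·ΔTR = 0.77 × (−$521 billion) = −$401.17 billion.
Expenditure multiplier = 1/(1 − MPC) = 1/(1 − 0.77) = 1/0.23 ≈ 4.348.
The transfer multiplier is c × k ≈ 3.348, so ΔY = k × (c·ΔTR) = (−$401.17 billion) / 0.23 ≈ −$1,744 billion.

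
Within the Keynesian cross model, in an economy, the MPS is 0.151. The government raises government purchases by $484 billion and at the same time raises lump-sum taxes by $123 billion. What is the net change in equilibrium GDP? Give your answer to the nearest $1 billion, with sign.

MPC = 1 − MPS = 1 − 0.151 = 0.849.
Expenditure multiplier = 1/(1 − MPC) = 1/(1 − 0.849) = 1/0.151 ≈ 6.623.
ΔG contributes k·ΔG = (+$484 billion) / 0.151 ≈ +$3,205.3 billion.
ΔT of +$123 billion changes first-round spending by −c·ΔT = −$104.427 billion, contributing k·(−c·ΔT) = (−$104.427 billion) / 0.151 ≈ −$691.6 billion.
Net ΔY = k(ΔG − c·ΔT) = (+$379.573 billion) / 0.151 ≈ +$2,514 billion.

+$2,514 billion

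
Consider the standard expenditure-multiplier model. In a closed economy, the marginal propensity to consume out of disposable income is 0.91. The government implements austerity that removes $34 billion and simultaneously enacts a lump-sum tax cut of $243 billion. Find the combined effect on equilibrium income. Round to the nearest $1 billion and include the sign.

Expenditure multiplier = 1/(1 − MPC) = 1/(1 − 0.91) = 1/0.09 ≈ 11.111.
ΔG contributes k·ΔG = (−$34 billion) / 0.09 ≈ −$377.8 billion.
ΔT of −$243 billion changes first-round spending by −c·ΔT = +$221.13 billion, contributing k·(−c·ΔT) = (+$221.13 billion) / 0.09 = +$2,457 billion.
Net ΔY = k(ΔG − c·ΔT) = (+$187.13 billion) / 0.09 ≈ +$2,079 billion.

+$2,079 billion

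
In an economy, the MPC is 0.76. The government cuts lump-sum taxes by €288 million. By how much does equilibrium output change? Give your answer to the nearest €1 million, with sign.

A lump-sum tax change of −€288 million shifts disposable income by +€288 million; first-round consumption changes by −c × ΔT = −0.76 × (−€288 million) = +€218.88 million.
Expenditure multiplier = 1/(1 − MPC) = 1/(1 − 0.76) = 1/0.24 ≈ 4.167.
The tax multiplier is −c × k ≈ −3.167, so ΔY = k × (−c·ΔT) = (+€218.88 million) / 0.24 = +€912 million.

+€912 million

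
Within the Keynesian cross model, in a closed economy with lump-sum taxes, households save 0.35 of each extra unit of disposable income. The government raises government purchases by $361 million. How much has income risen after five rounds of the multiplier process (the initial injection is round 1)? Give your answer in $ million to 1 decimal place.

MPC = 1 − MPS = 1 − 0.35 = 0.65.
Round 1 adds ΔG = $361 million; each later round is MPC = 0.65 times the previous.
After 5 rounds: 361 + 234.65 + 152.5225 + 99.139625 + 64.44075625 = ΔG·(1 − c^5)/(1 − c) = 361 × (1 − 0.1160290625)/0.35 ≈ $911.8 million.

$911.8 million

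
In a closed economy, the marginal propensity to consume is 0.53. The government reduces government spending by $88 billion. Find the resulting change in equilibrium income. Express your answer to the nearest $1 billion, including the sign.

−$187 billion

Spending multiplier = 1/(1 − MPC) = 1/(1 − 0.53) = 1/0.47 ≈ 2.128.
ΔY = k × ΔG = (−$88 billion) / 0.47 ≈ −$187 billion.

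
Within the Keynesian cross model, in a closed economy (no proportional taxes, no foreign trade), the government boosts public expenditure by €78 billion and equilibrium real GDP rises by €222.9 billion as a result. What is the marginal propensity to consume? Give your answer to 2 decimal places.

0.65

Implied spending multiplier k = ΔY/ΔG = 222.9/78 ≈ 2.8577.
Since k = 1/(1 − MPC), MPC = 1 − 1/k = 1 − ΔG/ΔY = 1 − 78/222.9 ≈ 0.65.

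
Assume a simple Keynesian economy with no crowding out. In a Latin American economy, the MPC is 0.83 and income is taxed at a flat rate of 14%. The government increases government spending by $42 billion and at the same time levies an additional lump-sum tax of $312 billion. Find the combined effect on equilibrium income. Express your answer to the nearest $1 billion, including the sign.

Expenditure multiplier = 1/(1 − c(1−t)) = 1/(1 − 0.83×0.86) = 1/0.2862 ≈ 3.494.
ΔG contributes k·ΔG = (+$42 billion) / 0.2862 ≈ +$146.8 billion.
ΔT of +$312 billion changes first-round spending by −c·ΔT = −$258.96 billion, contributing k·(−c·ΔT) = (−$258.96 billion) / 0.2862 ≈ −$904.8 billion.
Net ΔY = k(ΔG − c·ΔT) = (−$216.96 billion) / 0.2862 ≈ −$758 billion.

−$758 billion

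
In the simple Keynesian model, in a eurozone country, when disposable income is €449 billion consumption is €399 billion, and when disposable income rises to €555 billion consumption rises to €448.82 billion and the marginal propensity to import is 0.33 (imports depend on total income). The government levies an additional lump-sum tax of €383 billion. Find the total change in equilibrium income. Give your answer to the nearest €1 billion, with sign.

MPC = ΔC/ΔYd = (448.82 − 399)/(555 − 449) = 49.82/106 = 0.47.
A lump-sum tax change of +€383 billion shifts disposable income by −€383 billion; first-round consumption changes by −c × ΔT = −0.47 × (+€383 billion) = −€180.01 billion.
Expenditure multiplier = 1/(1 − c + m) = 1/(1 − 0.47 + 0.33) = 1/0.86 ≈ 1.163.
The tax multiplier is −c × k ≈ −0.547, so ΔY = k × (−c·ΔT) = (−€180.01 billion) / 0.86 ≈ −€209 billion.

−€209 billion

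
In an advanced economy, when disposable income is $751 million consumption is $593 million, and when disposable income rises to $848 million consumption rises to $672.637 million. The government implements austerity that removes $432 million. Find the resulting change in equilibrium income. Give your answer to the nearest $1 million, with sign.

MPC = ΔC/ΔYd = (672.637 − 593)/(848 − 751) = 79.637/97 = 0.821.
Expenditure multiplier = 1/(1 − MPC) = 1/(1 − 0.821) = 1/0.179 ≈ 5.587.
ΔY = k × ΔG = (−$432 million) / 0.179 ≈ −$2,413 million.

−$2,413 million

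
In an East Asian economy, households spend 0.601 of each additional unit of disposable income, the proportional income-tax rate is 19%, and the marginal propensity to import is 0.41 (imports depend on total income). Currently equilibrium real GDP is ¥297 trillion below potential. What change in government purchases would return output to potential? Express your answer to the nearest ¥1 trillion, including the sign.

+¥274 trillion

Spending multiplier = 1/(1 − c(1−t) + m) = 1/(1 − 0.601×0.81 + 0.41) = 1/0.92319 ≈ 1.083.
Need ΔY = +¥297 trillion, so ΔG = ΔY/k = (+¥297 trillion) × 0.92319 ≈ +¥274 trillion.
The government should increase government purchases by ¥274 trillion.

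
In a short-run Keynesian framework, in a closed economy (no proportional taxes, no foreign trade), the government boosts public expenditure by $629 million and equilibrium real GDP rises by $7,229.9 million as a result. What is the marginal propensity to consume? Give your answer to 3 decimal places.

0.913

Implied spending multiplier k = ΔY/ΔG = 7,229.9/629 ≈ 11.4943.
Since k = 1/(1 − MPC), MPC = 1 − 1/k = 1 − ΔG/ΔY = 1 − 629/7,229.9 ≈ 0.913.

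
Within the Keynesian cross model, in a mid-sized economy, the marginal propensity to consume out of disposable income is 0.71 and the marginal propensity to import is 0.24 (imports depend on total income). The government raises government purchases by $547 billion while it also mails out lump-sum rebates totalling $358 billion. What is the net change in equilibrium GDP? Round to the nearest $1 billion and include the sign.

+$1,512 billion

Expenditure multiplier = 1/(1 − c + m) = 1/(1 − 0.71 + 0.24) = 1/0.53 ≈ 1.887.
ΔG contributes k·ΔG = (+$547 billion) / 0.53 ≈ +$1,032.1 billion.
ΔT of −$358 billion changes first-round spending by −c·ΔT = +$254.18 billion, contributing k·(−c·ΔT) = (+$254.18 billion) / 0.53 ≈ +$479.6 billion.
Net ΔY = k(ΔG − c·ΔT) = (+$801.18 billion) / 0.53 ≈ +$1,512 billion.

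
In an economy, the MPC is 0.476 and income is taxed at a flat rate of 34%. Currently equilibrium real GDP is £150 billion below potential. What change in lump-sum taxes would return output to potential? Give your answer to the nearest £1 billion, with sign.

−£216 billion

Spending multiplier = 1/(1 − c(1−t)) = 1/(1 − 0.476×0.66) = 1/0.68584 ≈ 1.458.
Tax multiplier = −c·k = −0.476/0.68584 ≈ −0.694. Need ΔY = +£150 billion, so ΔT = ΔY/(−c·k) = −(+£150 billion) × 0.68584 / 0.476 ≈ −£216 billion.
The government should cut lump-sum taxes by £216 billion.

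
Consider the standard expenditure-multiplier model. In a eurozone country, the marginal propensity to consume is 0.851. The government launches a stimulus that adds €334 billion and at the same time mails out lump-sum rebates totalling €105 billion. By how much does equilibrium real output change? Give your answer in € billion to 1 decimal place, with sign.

Expenditure multiplier = 1/(1 − MPC) = 1/(1 − 0.851) = 1/0.149 ≈ 6.711.
ΔG contributes k·ΔG = (+€334 billion) / 0.149 ≈ +€2,241.6 billion.
ΔT of −€105 billion changes first-round spending by −c·ΔT = +€89.355 billion, contributing k·(−c·ΔT) = (+€89.355 billion) / 0.149 ≈ +€599.7 billion.
Net ΔY = k(ΔG − c·ΔT) = (+€423.355 billion) / 0.149 ≈ +€2,841.3 billion.

+€2,841.3 billion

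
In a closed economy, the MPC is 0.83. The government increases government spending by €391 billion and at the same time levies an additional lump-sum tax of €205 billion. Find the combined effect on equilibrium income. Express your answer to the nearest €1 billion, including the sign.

+€1,299 billion

Expenditure multiplier = 1/(1 − MPC) = 1/(1 − 0.83) = 1/0.17 ≈ 5.882.
ΔG contributes k·ΔG = (+€391 billion) / 0.17 = +€2,300 billion.
ΔT of +€205 billion changes first-round spending by −c·ΔT = −€170.15 billion, contributing k·(−c·ΔT) = (−€170.15 billion) / 0.17 ≈ −€1,000.9 billion.
Net ΔY = k(ΔG − c·ΔT) = (+€220.85 billion) / 0.17 ≈ +€1,299 billion.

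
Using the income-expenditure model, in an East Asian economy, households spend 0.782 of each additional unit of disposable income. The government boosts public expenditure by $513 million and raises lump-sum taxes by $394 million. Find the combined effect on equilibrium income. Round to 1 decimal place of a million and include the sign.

+$939.9 million

Expenditure multiplier = 1/(1 − MPC) = 1/(1 − 0.782) = 1/0.218 ≈ 4.587.
ΔG contributes k·ΔG = (+$513 million) / 0.218 ≈ +$2,353.2 million.
ΔT of +$394 million changes first-round spending by −c·ΔT = −$308.108 million, contributing k·(−c·ΔT) = (−$308.108 million) / 0.218 ≈ −$1,413.3 million.
Net ΔY = k(ΔG − c·ΔT) = (+$204.892 million) / 0.218 ≈ +$939.9 million.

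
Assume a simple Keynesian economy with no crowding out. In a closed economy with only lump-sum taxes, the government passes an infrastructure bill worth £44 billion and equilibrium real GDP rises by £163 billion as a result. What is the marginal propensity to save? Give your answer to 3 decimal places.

Implied spending multiplier k = ΔY/ΔG = 163/44 ≈ 3.7045.
Since k = 1/(1 − MPC), MPC = 1 − 1/k = 1 − ΔG/ΔY = 1 − 44/163 ≈ 0.730.
MPS = 1 − MPC = 0.270.

0.270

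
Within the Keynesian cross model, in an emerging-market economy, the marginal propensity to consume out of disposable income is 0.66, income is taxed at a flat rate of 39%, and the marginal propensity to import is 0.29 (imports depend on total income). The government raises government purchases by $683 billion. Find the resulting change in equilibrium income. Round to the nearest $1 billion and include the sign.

+$770 billion

Spending multiplier = 1/(1 − c(1−t) + m) = 1/(1 − 0.66×0.61 + 0.29) = 1/0.8874 ≈ 1.127.
ΔY = k × ΔG = (+$683 billion) / 0.8874 ≈ +$770 billion.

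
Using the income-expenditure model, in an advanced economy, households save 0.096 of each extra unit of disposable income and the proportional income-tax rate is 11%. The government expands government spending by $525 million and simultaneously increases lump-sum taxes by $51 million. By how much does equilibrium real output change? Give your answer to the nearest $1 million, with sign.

+$2,450 million

MPC = 1 − MPS = 1 − 0.096 = 0.904.
Expenditure multiplier = 1/(1 − c(1−t)) = 1/(1 − 0.904×0.89) = 1/0.19544 ≈ 5.117.
ΔG contributes k·ΔG = (+$525 million) / 0.19544 ≈ +$2,686.2 million.
ΔT of +$51 million changes first-round spending by −c·ΔT = −$46.104 million, contributing k·(−c·ΔT) = (−$46.104 million) / 0.19544 ≈ −$235.9 million.
Net ΔY = k(ΔG − c·ΔT) = (+$478.896 million) / 0.19544 ≈ +$2,450 million.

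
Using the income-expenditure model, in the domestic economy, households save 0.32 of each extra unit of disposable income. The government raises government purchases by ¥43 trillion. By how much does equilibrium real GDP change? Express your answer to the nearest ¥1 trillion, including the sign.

MPC = 1 − MPS = 1 − 0.32 = 0.68.
Spending multiplier = 1/(1 − MPC) = 1/(1 − 0.68) = 1/0.32 = 3.125.
ΔY = k × ΔG = (+¥43 trillion) / 0.32 ≈ +¥134 trillion.

+¥134 trillion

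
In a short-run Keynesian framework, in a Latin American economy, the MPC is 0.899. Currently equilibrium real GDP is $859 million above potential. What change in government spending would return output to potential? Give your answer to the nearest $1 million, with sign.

−$87 million

Spending multiplier = 1/(1 − MPC) = 1/(1 − 0.899) = 1/0.101 ≈ 9.901.
Need ΔY = −$859 million, so ΔG = ΔY/k = (−$859 million) × 0.101 ≈ −$87 million.
The government should cut government spending by $87 million.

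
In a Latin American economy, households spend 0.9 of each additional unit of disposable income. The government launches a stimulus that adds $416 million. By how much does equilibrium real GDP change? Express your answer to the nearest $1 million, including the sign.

Government-spending multiplier = 1/(1 − MPC) = 1/(1 − 0.9) = 1/0.1 = 10.
ΔY = k × ΔG = (+$416 million) / 0.1 = +$4,160 million.

+$4,160 million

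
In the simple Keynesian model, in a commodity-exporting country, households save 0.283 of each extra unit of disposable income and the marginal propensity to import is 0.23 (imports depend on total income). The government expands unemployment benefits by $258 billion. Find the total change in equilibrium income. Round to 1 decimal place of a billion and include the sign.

+$360.6 billion

MPC = 1 − MPS = 1 − 0.283 = 0.717.
The transfer change shifts disposable income by +$258 billion, so first-round consumption changes by c·ΔTR = 0.717 × (+$258 billion) = +$184.986 billion.
Expenditure multiplier = 1/(1 − c + m) = 1/(1 − 0.717 + 0.23) = 1/0.513 ≈ 1.949.
The transfer multiplier is c × k ≈ 1.398, so ΔY = k × (c·ΔTR) = (+$184.986 billion) / 0.513 ≈ +$360.6 billion.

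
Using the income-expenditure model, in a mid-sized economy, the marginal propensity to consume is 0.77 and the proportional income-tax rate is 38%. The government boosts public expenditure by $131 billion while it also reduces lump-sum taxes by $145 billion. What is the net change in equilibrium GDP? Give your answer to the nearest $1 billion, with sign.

Expenditure multiplier = 1/(1 − c(1−t)) = 1/(1 − 0.77×0.62) = 1/0.5226 ≈ 1.914.
ΔG contributes k·ΔG = (+$131 billion) / 0.5226 ≈ +$250.7 billion.
ΔT of −$145 billion changes first-round spending by −c·ΔT = +$111.65 billion, contributing k·(−c·ΔT) = (+$111.65 billion) / 0.5226 ≈ +$213.6 billion.
Net ΔY = k(ΔG − c·ΔT) = (+$242.65 billion) / 0.5226 ≈ +$464 billion.

+$464 billion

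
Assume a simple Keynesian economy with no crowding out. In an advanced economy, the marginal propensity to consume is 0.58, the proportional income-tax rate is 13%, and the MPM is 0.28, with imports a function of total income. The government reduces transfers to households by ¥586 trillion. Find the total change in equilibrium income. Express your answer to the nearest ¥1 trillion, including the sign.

−¥438 trillion

The transfer change shifts disposable income by −¥586 trillion, so first-round consumption changes by c·ΔTR = 0.58 × (−¥586 trillion) = −¥339.88 trillion.
Expenditure multiplier = 1/(1 − c(1−t) + m) = 1/(1 − 0.58×0.87 + 0.28) = 1/0.7754 ≈ 1.29.
The transfer multiplier is c × k ≈ 0.748, so ΔY = k × (c·ΔTR) = (−¥339.88 trillion) / 0.7754 ≈ −¥438 trillion.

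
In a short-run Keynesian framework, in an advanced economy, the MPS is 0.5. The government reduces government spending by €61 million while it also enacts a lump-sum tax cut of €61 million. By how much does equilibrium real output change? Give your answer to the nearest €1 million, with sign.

MPC = 1 − MPS = 1 − 0.5 = 0.5.
Expenditure multiplier = 1/(1 − MPC) = 1/(1 − 0.5) = 1/0.5 = 2.
ΔG contributes k·ΔG = (−€61 million) / 0.5 = −€122 million.
ΔT of −€61 million changes first-round spending by −c·ΔT = +€30.5 million, contributing k·(−c·ΔT) = (+€30.5 million) / 0.5 = +€61 million.
With ΔG = ΔT and no other leakages, the balanced-budget multiplier is 1, so ΔY = ΔG = −€61 million.

−€61 million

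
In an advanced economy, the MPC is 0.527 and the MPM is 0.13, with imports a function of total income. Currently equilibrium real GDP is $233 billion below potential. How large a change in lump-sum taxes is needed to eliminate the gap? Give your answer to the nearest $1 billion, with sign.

Spending multiplier = 1/(1 − c + m) = 1/(1 − 0.527 + 0.13) = 1/0.603 ≈ 1.658.
Tax multiplier = −c·k = −0.527/0.603 ≈ −0.874. Need ΔY = +$233 billion, so ΔT = ΔY/(−c·k) = −(+$233 billion) × 0.603 / 0.527 ≈ −$267 billion.
The government should cut lump-sum taxes by $267 billion.

−$267 billion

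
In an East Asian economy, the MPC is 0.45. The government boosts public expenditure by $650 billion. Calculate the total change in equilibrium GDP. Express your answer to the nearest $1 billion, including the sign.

Spending multiplier = 1/(1 − MPC) = 1/(1 − 0.45) = 1/0.55 ≈ 1.818.
ΔY = k × ΔG = (+$650 billion) / 0.55 ≈ +$1,182 billion.

+$1,182 billion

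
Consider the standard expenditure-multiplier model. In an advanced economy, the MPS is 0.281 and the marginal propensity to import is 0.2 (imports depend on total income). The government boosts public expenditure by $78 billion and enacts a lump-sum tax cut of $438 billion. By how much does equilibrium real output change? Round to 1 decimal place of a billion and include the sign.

MPC = 1 − MPS = 1 − 0.281 = 0.719.
Expenditure multiplier = 1/(1 − c + m) = 1/(1 − 0.719 + 0.2) = 1/0.481 ≈ 2.079.
ΔG contributes k·ΔG = (+$78 billion) / 0.481 ≈ +$162.2 billion.
ΔT of −$438 billion changes first-round spending by −c·ΔT = +$314.922 billion, contributing k·(−c·ΔT) = (+$314.922 billion) / 0.481 ≈ +$654.7 billion.
Net ΔY = k(ΔG − c·ΔT) = (+$392.922 billion) / 0.481 ≈ +$816.9 billion.

+$816.9 billion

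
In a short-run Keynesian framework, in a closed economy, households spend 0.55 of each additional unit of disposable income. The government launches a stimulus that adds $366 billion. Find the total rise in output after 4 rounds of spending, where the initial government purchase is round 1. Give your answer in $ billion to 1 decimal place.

$738.9 billion

Round 1 adds ΔG = $366 billion; each later round is MPC = 0.55 times the previous.
After 4 rounds: 366 + 201.3 + 110.715 + 60.89325 = ΔG·(1 − c^4)/(1 − c) = 366 × (1 − 0.09150625)/0.45 ≈ $738.9 billion.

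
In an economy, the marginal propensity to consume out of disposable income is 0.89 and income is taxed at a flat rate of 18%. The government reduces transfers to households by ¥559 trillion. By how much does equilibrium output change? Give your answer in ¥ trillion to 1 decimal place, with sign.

−¥1,841.3 trillion

The transfer change shifts disposable income by −¥559 trillion, so first-round consumption changes by c·ΔTR = 0.89 × (−¥559 trillion) = −¥497.51 trillion.
Expenditure multiplier = 1/(1 − c(1−t)) = 1/(1 − 0.89×0.82) = 1/0.2702 ≈ 3.701.
The transfer multiplier is c × k ≈ 3.294, so ΔY = k × (c·ΔTR) = (−¥497.51 trillion) / 0.2702 ≈ −¥1,841.3 trillion.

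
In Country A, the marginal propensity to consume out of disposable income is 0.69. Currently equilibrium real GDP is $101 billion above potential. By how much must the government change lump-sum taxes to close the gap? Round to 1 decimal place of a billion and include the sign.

+$45.4 billion

Spending multiplier = 1/(1 − MPC) = 1/(1 − 0.69) = 1/0.31 ≈ 3.226.
Tax multiplier = −c·k = −0.69/0.31 ≈ −2.226. Need ΔY = −$101 billion, so ΔT = ΔY/(−c·k) = −(−$101 billion) × 0.31 / 0.69 ≈ +$45.4 billion.
The government should raise lump-sum taxes by $45.4 billion.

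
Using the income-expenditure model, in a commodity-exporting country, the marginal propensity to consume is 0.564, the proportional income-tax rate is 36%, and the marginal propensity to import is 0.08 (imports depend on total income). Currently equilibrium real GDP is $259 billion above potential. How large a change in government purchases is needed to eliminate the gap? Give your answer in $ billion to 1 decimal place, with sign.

−$186.2 billion

Spending multiplier = 1/(1 − c(1−t) + m) = 1/(1 − 0.564×0.64 + 0.08) = 1/0.71904 ≈ 1.391.
Need ΔY = −$259 billion, so ΔG = ΔY/k = (−$259 billion) × 0.71904 ≈ −$186.2 billion.
The government should cut government purchases by $186.2 billion.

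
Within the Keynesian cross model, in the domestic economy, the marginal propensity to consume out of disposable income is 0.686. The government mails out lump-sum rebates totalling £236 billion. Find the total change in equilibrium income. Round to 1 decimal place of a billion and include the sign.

A lump-sum tax change of −£236 billion shifts disposable income by +£236 billion; first-round consumption changes by −c × ΔT = −0.686 × (−£236 billion) = +£161.896 billion.
Expenditure multiplier = 1/(1 − MPC) = 1/(1 − 0.686) = 1/0.314 ≈ 3.185.
The tax multiplier is −c × k ≈ −2.185, so ΔY = k × (−c·ΔT) = (+£161.896 billion) / 0.314 ≈ +£515.6 billion.

+£515.6 billion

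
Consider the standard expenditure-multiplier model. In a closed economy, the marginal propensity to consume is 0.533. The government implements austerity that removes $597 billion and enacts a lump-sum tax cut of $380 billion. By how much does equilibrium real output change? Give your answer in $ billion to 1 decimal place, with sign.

Expenditure multiplier = 1/(1 − MPC) = 1/(1 − 0.533) = 1/0.467 ≈ 2.141.
ΔG contributes k·ΔG = (−$597 billion) / 0.467 ≈ −$1,278.4 billion.
ΔT of −$380 billion changes first-round spending by −c·ΔT = +$202.54 billion, contributing k·(−c·ΔT) = (+$202.54 billion) / 0.467 ≈ +$433.7 billion.
Net ΔY = k(ΔG − c·ΔT) = (−$394.46 billion) / 0.467 ≈ −$844.7 billion.

−$844.7 billion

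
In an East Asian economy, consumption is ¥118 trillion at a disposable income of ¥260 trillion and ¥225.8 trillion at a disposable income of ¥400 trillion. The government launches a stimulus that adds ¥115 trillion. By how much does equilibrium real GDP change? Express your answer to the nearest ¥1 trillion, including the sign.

+¥500 trillion

MPC = ΔC/ΔYd = (225.8 − 118)/(400 − 260) = 107.8/140 = 0.77.
Government-spending multiplier = 1/(1 − MPC) = 1/(1 − 0.77) = 1/0.23 ≈ 4.348.
ΔY = k × ΔG = (+¥115 trillion) / 0.23 = +¥500 trillion.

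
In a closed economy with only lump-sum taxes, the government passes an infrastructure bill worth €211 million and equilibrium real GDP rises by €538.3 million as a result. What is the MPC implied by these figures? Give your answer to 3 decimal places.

0.608

Implied spending multiplier k = ΔY/ΔG = 538.3/211 ≈ 2.5512.
Since k = 1/(1 − MPC), MPC = 1 − 1/k = 1 − ΔG/ΔY = 1 − 211/538.3 ≈ 0.608.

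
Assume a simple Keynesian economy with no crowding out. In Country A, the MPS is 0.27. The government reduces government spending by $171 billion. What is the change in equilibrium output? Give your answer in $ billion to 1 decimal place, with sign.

−$633.3 billion

MPC = 1 − MPS = 1 − 0.27 = 0.73.
Expenditure multiplier = 1/(1 − MPC) = 1/(1 − 0.73) = 1/0.27 ≈ 3.704.
ΔY = k × ΔG = (−$171 billion) / 0.27 ≈ −$633.3 billion.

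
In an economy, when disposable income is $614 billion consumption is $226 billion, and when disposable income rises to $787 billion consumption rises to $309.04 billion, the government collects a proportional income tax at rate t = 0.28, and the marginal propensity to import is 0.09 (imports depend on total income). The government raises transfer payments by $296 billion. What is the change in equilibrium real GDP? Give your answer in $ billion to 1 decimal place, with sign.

MPC = ΔC/ΔYd = (309.04 − 226)/(787 − 614) = 83.04/173 = 0.48.
The transfer change shifts disposable income by +$296 billion, so first-round consumption changes by c·ΔTR = 0.48 × (+$296 billion) = +$142.08 billion.
Expenditure multiplier = 1/(1 − c(1−t) + m) = 1/(1 − 0.48×0.72 + 0.09) = 1/0.7444 ≈ 1.343.
The transfer multiplier is c × k ≈ 0.645, so ΔY = k × (c·ΔTR) = (+$142.08 billion) / 0.7444 ≈ +$190.9 billion.

+$190.9 billion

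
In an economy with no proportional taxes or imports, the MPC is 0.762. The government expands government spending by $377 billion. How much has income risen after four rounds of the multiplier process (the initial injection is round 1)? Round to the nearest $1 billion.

Round 1 adds ΔG = $377 billion; each later round is MPC = 0.762 times the previous.
After 4 rounds: 377 + 287.274 + 218.902788 + 166.803924456 = ΔG·(1 − c^4)/(1 − c) = 377 × (1 − 0.337147454736)/0.238 ≈ $1,050 billion.

$1,050 billion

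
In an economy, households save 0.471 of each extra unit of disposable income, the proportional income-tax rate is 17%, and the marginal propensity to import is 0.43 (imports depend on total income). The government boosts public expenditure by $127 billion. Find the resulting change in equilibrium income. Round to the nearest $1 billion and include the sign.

MPC = 1 − MPS = 1 − 0.471 = 0.529.
Expenditure multiplier = 1/(1 − c(1−t) + m) = 1/(1 − 0.529×0.83 + 0.43) = 1/0.99093 ≈ 1.009.
ΔY = k × ΔG = (+$127 billion) / 0.99093 ≈ +$128 billion.

+$128 billion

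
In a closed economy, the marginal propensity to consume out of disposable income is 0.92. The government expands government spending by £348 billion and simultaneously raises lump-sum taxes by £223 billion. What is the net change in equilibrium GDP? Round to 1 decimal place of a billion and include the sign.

Expenditure multiplier = 1/(1 − MPC) = 1/(1 − 0.92) = 1/0.08 = 12.5.
ΔG contributes k·ΔG = (+£348 billion) / 0.08 = +£4,350 billion.
ΔT of +£223 billion changes first-round spending by −c·ΔT = −£205.16 billion, contributing k·(−c·ΔT) = (−£205.16 billion) / 0.08 = −£2,564.5 billion.
Net ΔY = k(ΔG − c·ΔT) = (+£142.84 billion) / 0.08 = +£1,785.5 billion.

+£1,785.5 billion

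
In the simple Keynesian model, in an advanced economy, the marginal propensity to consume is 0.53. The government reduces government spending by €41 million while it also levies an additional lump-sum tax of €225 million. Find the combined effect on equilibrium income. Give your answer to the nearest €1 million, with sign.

−€341 million

Expenditure multiplier = 1/(1 − MPC) = 1/(1 − 0.53) = 1/0.47 ≈ 2.128.
ΔG contributes k·ΔG = (−€41 million) / 0.47 ≈ −€87.2 million.
ΔT of +€225 million changes first-round spending by −c·ΔT = −€119.25 million, contributing k·(−c·ΔT) = (−€119.25 million) / 0.47 ≈ −€253.7 million.
Net ΔY = k(ΔG − c·ΔT) = (−€160.25 million) / 0.47 ≈ −€341 million.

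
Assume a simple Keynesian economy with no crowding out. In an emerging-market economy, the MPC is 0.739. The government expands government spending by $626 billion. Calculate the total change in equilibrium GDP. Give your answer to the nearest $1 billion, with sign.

+$2,398 billion

Spending multiplier = 1/(1 − MPC) = 1/(1 − 0.739) = 1/0.261 ≈ 3.831.
ΔY = k × ΔG = (+$626 billion) / 0.261 ≈ +$2,398 billion.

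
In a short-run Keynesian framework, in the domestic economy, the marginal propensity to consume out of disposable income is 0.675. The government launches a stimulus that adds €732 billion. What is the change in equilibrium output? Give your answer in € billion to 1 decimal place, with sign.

Expenditure multiplier = 1/(1 − MPC) = 1/(1 − 0.675) = 1/0.325 ≈ 3.077.
ΔY = k × ΔG = (+€732 billion) / 0.325 ≈ +€2,252.3 billion.

+€2,252.3 billion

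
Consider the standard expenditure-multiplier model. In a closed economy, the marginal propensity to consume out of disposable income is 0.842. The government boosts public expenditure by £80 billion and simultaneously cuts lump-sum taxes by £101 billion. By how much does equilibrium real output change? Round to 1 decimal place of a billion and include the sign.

+£1,044.6 billion

Expenditure multiplier = 1/(1 − MPC) = 1/(1 − 0.842) = 1/0.158 ≈ 6.329.
ΔG contributes k·ΔG = (+£80 billion) / 0.158 ≈ +£506.3 billion.
ΔT of −£101 billion changes first-round spending by −c·ΔT = +£85.042 billion, contributing k·(−c·ΔT) = (+£85.042 billion) / 0.158 ≈ +£538.2 billion.
Net ΔY = k(ΔG − c·ΔT) = (+£165.042 billion) / 0.158 ≈ +£1,044.6 billion.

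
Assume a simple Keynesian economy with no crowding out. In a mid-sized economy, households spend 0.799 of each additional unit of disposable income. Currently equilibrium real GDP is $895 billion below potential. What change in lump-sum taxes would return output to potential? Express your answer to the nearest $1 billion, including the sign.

−$225 billion

Spending multiplier = 1/(1 − MPC) = 1/(1 − 0.799) = 1/0.201 ≈ 4.975.
Tax multiplier = −c·k = −0.799/0.201 ≈ −3.975. Need ΔY = +$895 billion, so ΔT = ΔY/(−c·k) = −(+$895 billion) × 0.201 / 0.799 ≈ −$225 billion.
The government should cut lump-sum taxes by $225 billion.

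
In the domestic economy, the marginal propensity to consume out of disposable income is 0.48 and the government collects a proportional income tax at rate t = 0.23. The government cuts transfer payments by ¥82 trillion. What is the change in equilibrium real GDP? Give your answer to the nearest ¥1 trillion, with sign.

−¥62 trillion

The transfer change shifts disposable income by −¥82 trillion, so first-round consumption changes by c·ΔTR = 0.48 × (−¥82 trillion) = −¥39.36 trillion.
Expenditure multiplier = 1/(1 − c(1−t)) = 1/(1 − 0.48×0.77) = 1/0.6304 ≈ 1.586.
The transfer multiplier is c × k ≈ 0.761, so ΔY = k × (c·ΔTR) = (−¥39.36 trillion) / 0.6304 ≈ −¥62 trillion.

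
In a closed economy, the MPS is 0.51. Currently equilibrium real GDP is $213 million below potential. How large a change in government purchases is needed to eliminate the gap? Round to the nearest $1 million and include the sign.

MPC = 1 − MPS = 1 − 0.51 = 0.49.
Spending multiplier = 1/(1 − MPC) = 1/(1 − 0.49) = 1/0.51 ≈ 1.961.
Need ΔY = +$213 million, so ΔG = ΔY/k = (+$213 million) × 0.51 ≈ +$109 million.
The government should increase government purchases by $109 million.

+$109 million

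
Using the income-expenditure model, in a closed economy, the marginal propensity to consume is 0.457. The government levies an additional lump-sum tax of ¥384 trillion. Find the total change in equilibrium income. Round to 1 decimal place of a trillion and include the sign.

−¥323.2 trillion

A lump-sum tax change of +¥384 trillion shifts disposable income by −¥384 trillion; first-round consumption changes by −c × ΔT = −0.457 × (+¥384 trillion) = −¥175.488 trillion.
Expenditure multiplier = 1/(1 − MPC) = 1/(1 − 0.457) = 1/0.543 ≈ 1.842.
The tax multiplier is −c × k ≈ −0.842, so ΔY = k × (−c·ΔT) = (−¥175.488 trillion) / 0.543 ≈ −¥323.2 trillion.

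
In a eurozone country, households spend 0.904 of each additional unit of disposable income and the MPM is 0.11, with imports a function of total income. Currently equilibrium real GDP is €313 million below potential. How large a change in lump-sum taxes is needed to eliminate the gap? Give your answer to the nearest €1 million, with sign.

−€71 million

Spending multiplier = 1/(1 − c + m) = 1/(1 − 0.904 + 0.11) = 1/0.206 ≈ 4.854.
Tax multiplier = −c·k = −0.904/0.206 ≈ −4.388. Need ΔY = +€313 million, so ΔT = ΔY/(−c·k) = −(+€313 million) × 0.206 / 0.904 ≈ −€71 million.
The government should cut lump-sum taxes by €71 million.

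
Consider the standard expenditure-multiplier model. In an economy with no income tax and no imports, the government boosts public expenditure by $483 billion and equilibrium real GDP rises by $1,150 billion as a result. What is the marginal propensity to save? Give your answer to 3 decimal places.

0.420

Implied spending multiplier k = ΔY/ΔG = 1,150/483 ≈ 2.381.
Since k = 1/(1 − MPC), MPC = 1 − 1/k = 1 − ΔG/ΔY = 1 − 483/1,150 = 0.580.
MPS = 1 − MPC = 0.420.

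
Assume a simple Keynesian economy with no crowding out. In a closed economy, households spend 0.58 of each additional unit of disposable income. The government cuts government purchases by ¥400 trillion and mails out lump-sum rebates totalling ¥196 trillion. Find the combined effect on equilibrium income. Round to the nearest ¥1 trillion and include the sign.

Expenditure multiplier = 1/(1 − MPC) = 1/(1 − 0.58) = 1/0.42 ≈ 2.381.
ΔG contributes k·ΔG = (−¥400 trillion) / 0.42 ≈ −¥952.4 trillion.
ΔT of −¥196 trillion changes first-round spending by −c·ΔT = +¥113.68 trillion, contributing k·(−c·ΔT) = (+¥113.68 trillion) / 0.42 ≈ +¥270.7 trillion.
Net ΔY = k(ΔG − c·ΔT) = (−¥286.32 trillion) / 0.42 ≈ −¥682 trillion.

−¥682 trillion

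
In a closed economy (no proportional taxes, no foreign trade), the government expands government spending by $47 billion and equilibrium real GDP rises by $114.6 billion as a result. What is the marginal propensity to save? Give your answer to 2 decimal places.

0.41

Implied spending multiplier k = ΔY/ΔG = 114.6/47 ≈ 2.4383.
Since k = 1/(1 − MPC), MPC = 1 − 1/k = 1 − ΔG/ΔY = 1 − 47/114.6 ≈ 0.59.
MPS = 1 − MPC = 0.41.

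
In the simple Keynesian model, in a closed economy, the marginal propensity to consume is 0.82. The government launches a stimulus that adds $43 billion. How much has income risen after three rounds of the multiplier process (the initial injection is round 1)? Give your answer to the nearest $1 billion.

Round 1 adds ΔG = $43 billion; each later round is MPC = 0.82 times the previous.
After 3 rounds: 43 + 35.26 + 28.9132 = ΔG·(1 − c^3)/(1 − c) = 43 × (1 − 0.551368)/0.18 ≈ $107 billion.

$107 billion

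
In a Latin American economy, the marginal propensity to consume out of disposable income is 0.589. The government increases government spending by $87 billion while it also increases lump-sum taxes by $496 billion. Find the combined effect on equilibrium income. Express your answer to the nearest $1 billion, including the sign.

−$499 billion

Expenditure multiplier = 1/(1 − MPC) = 1/(1 − 0.589) = 1/0.411 ≈ 2.433.
ΔG contributes k·ΔG = (+$87 billion) / 0.411 ≈ +$211.7 billion.
ΔT of +$496 billion changes first-round spending by −c·ΔT = −$292.144 billion, contributing k·(−c·ΔT) = (−$292.144 billion) / 0.411 ≈ −$710.8 billion.
Net ΔY = k(ΔG − c·ΔT) = (−$205.144 billion) / 0.411 ≈ −$499 billion.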